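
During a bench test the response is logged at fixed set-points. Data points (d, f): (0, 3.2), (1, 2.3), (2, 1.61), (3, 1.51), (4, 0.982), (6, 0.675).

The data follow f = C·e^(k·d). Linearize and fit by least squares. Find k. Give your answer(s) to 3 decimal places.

k = -0.257

Linearized form: ln f = k·d + ln C. From the 6 transformed points,
AᵀA = [[66.0000, 16.0000]; [16.0000, 6]], rhs = [0.5908, 2.4732]ᵀ  (here Σd = 16.0000, Σ(d)² = 66.0000, Σln f = 2.4732, Σd·ln f = 0.5908).
Δ = 66.0000·6 − (16.0000)² = 140.0000; k = (0.5908·6 − 16.0000·2.4732)/140.0000 = -0.25733, ln C = (66.0000·2.4732 − 16.0000·0.5908)/140.0000 = 1.09842.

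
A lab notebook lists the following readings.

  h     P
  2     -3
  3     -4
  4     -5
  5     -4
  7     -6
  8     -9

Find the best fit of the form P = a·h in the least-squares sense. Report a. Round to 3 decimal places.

a = -1.030

With design matrix M, MᵀM = [[167]] and MᵀP = [-172]ᵀ.
Hence a = -172 / 167 ≈ -1.02994.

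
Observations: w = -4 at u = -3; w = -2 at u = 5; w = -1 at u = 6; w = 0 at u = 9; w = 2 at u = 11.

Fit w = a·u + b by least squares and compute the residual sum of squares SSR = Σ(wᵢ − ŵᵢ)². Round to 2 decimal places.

AᵀA·[a, b]ᵀ = Aᵀw reads: 272·a + 28·b = 18;  28·a + 5·b = -5.
Eliminating b: 5·(row 1) − 28·(row 2) gives 576·a = 5·18 − 28·(-5) = 230, so a = 115/288.
Then b = ((-5) − 28·(115/288))/5 = -233/72.
Residuals: 125/288, -73/96, -23/144, -103/288, 27/32; SSR = 235/144.

SSR = 1.63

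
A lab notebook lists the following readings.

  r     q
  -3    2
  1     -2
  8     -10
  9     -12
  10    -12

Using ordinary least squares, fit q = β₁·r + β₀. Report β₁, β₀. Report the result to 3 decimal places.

The normal system XᵀX·[β₁, β₀]ᵀ = Xᵀq is [[255, 25]; [25, 5]]·[β₁, β₀]ᵀ = [-316, -34]ᵀ.
Δ = 255·5 − 25² = 650.
β₁ = ((-316)·5 − 25·(-34))/650 = -73/65; β₀ = (255·(-34) − 25·(-316))/650 = -77/65.

β₁ = -1.123, β₀ = -1.185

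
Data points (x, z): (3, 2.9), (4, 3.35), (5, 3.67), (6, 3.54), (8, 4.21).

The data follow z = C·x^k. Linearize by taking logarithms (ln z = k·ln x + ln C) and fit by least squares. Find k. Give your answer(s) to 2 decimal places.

k = 0.35

Let Y = ln z. Fitting Y = k·ln x + ln C by least squares:
Σln x = 7.9655, Σ(ln x)² = 13.2535, Σln z = 6.2755, Σln x·ln z = 10.1924.
Equations: 13.2535·k + 7.9655·ln C = 10.1924;  7.9655·k + 5·ln C = 6.2755.
Δ = 13.2535·5 − (7.9655)² = 2.8177; k = (10.1924·5 − 7.9655·6.2755)/2.8177 = 0.34586, ln C = (13.2535·6.2755 − 7.9655·10.1924)/2.8177 = 0.70410.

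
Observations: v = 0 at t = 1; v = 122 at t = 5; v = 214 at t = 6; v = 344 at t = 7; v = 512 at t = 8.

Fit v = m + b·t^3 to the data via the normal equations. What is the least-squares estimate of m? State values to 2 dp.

m = -2.13

The normal equations are: 5·m + 1197·b = 1192;  1197·m + 442075·b = 441610.
(Σ1 = 5, Σt^3 = 1197, Σt^3·t^3 = 442075, Σv = 1192, Σt^3·v = 441610.)
Eliminating b: 442075·(row 1) − 1197·(row 2) gives 777566·m = 442075·1192 − 1197·441610 = -1653770, so m = -826885/388783.
Then b = (441610 − 1197·(-826885/388783))/442075 = 390613/388783.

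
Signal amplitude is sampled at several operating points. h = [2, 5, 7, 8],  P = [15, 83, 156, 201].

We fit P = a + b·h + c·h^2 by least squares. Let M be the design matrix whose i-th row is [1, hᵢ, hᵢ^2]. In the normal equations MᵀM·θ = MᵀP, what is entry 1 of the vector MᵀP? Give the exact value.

455

Entry 1 ↔ basis 1, so (MᵀP)_{1} = Σᵢ Pᵢ = (1)·(15) + (1)·(83) + (1)·(156) + (1)·(201) = 455.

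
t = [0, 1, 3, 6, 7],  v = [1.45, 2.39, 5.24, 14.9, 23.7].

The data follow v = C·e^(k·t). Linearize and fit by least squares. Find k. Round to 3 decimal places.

Linearized form: ln v = k·t + ln C. From the 5 transformed points,
Sums: Σt = 17.0000, Σ(t)² = 95.0000, Σln v = 8.7660, Σt·ln v = 44.2068.
Normal system: [[95.0000, 17.0000]; [17.0000, 5]]·[k, ln C]ᵀ = [44.2068, 8.7660]ᵀ.
Solving (det = 186.0000): k = 0.38716, ln C = 0.43686.

k = 0.387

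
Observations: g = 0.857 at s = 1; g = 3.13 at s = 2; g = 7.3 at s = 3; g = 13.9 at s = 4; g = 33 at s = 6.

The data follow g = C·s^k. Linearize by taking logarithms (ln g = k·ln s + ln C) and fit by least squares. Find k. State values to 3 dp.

Taking logs, ln g = k·ln s + ln C, so regress ln g on ln s.
XᵀX = [[6.8196, 4.9698]; [4.9698, 5]], rhs = [12.8883, 9.1030]ᵀ  (here Σln s = 4.9698, Σ(ln s)² = 6.8196, Σln g = 9.1030, Σln s·ln g = 12.8883).
Solving (det = 9.3990): k = 2.04290, ln C = -0.20997.

k = 2.043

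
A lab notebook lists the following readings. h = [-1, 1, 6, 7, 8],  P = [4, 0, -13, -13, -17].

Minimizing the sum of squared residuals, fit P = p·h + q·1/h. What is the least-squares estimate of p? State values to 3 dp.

p = -2.048

Setting ∂/∂p … = 0 gives: 151·p + 5·q = -309;  5·p + (58249/28224)·q = -1705/168.
Δ = 151·(58249/28224) − 5² = 8089999/28224.
p = ((-309)·(58249/28224) − 5·(-1705/168))/(8089999/28224) = -16566741/8089999; q = (151·(-1705/168) − 5·(-309))/(8089999/28224) = 353640/8089999.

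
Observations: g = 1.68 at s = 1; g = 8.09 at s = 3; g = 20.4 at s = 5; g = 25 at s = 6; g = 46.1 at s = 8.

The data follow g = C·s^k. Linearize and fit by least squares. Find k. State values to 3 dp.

Let Y = ln g. Fitting Y = k·ln s + ln C by least squares:
Sums: Σln s = 6.5793, Σ(ln s)² = 11.3317, Σln g = 12.6746, Σln s·ln g = 20.8835.
Normal system: [[11.3317, 6.5793]; [6.5793, 5]]·[k, ln C]ᵀ = [20.8835, 12.6746]ᵀ.
Solving (det = 13.3720): k = 1.57252, ln C = 0.46572.

k = 1.573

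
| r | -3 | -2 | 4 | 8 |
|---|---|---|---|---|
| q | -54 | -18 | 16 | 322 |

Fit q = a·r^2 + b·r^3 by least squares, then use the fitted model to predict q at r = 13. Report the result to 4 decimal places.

q̂ = 1694.1125

Entries of XᵀX: Σr^2·r^2 = 4449, Σr^2·r^3 = 33517, Σr^3·r^3 = 267033.
For Xᵀq: Σr^2·q = 20306, Σr^3·q = 167490.
Normal equations: [[4449, 33517]; [33517, 267033]]·[a, b]ᵀ = [20306, 167490]ᵀ.
det = 4449·267033 − 33517² = 64640528.
a = (20306·267033 − 33517·167490)/64640528 = -23923779/8080066; b = (4449·167490 − 33517·20306)/64640528 = 8070851/8080066.
At r = 13: q̂ = (-23923779/8080066)·(169) + (8070851/8080066)·(2197) = 6844270498/4040033.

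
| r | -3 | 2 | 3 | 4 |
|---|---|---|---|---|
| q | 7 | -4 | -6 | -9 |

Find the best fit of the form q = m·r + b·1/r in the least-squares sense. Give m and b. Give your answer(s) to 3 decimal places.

Setting ∂/∂m … = 0 gives: 38·m + 4·b = -83;  4·m + (77/144)·b = -103/12.
Δ = 38·(77/144) − 4² = 311/72.
m = ((-83)·(77/144) − 4·(-103/12))/(311/72) = -1447/622; b = (38·(-103/12) − 4·(-83))/(311/72) = 420/311.

m = -2.326, b = 1.350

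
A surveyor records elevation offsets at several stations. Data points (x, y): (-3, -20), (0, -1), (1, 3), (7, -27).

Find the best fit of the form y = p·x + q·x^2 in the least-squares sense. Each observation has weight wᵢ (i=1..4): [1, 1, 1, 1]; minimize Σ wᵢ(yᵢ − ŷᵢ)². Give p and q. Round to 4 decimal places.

p = 3.5351, q = -1.0554

Normal-equation sums: Σwᵢ·x·x = 59, Σwᵢ·x·x^2 = 317, Σwᵢ·x^2·x^2 = 2483.
Moment sums: Σwᵢ·x·y = -126, Σwᵢ·x^2·y = -1500.
AᵀWA·[p, q]ᵀ = AᵀWy becomes [[59, 317]; [317, 2483]]·[p, q]ᵀ = [-126, -1500]ᵀ.
Eliminating q: 2483·(row 1) − 317·(row 2) gives 46008·p = 2483·(-126) − 317·(-1500) = 162642, so p = 27107/7668.
Then q = ((-1500) − 317·(27107/7668))/2483 = -8093/7668.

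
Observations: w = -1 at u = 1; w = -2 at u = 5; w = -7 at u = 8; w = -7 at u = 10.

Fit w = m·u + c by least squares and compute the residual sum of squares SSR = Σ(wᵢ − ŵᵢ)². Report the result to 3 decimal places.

Setting ∂/∂m … = 0 gives: 190·m + 24·c = -137;  24·m + 4·c = -17.
Eliminating c: 4·(row 1) − 24·(row 2) gives 184·m = 4·(-137) − 24·(-17) = -140, so m = -35/46.
Then c = ((-17) − 24·(-35/46))/4 = 29/92.
Residuals: -51/92, 137/92, -113/92, 27/92; SSR = 379/92.

SSR = 4.120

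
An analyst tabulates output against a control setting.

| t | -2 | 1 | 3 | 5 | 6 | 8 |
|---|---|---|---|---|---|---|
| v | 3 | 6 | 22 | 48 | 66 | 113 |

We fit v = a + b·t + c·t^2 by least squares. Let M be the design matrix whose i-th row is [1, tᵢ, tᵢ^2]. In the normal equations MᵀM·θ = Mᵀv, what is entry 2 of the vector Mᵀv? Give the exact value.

Entry 2 ↔ basis t, so (Mᵀv)_{2} = Σᵢ (t)·vᵢ = (-2)·(3) + (1)·(6) + (3)·(22) + (5)·(48) + (6)·(66) + (8)·(113) = 1606.

1606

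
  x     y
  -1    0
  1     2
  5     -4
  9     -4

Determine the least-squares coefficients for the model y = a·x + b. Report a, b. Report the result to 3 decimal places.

a = -0.559, b = 0.458

Setting ∂/∂a … = 0 gives: 108·a + 14·b = -54;  14·a + 4·b = -6.
(Σx·x = 108, Σx = 14, Σ1 = 4, Σx·y = -54, Σy = -6.)
Δ = 108·4 − 14² = 236.
a = ((-54)·4 − 14·(-6))/236 = -33/59; b = (108·(-6) − 14·(-54))/236 = 27/59.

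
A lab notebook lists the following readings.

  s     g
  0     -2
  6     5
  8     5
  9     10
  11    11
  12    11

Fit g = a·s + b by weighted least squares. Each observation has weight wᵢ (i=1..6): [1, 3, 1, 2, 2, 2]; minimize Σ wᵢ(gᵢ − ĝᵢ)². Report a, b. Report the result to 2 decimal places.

a = 1.14, b = -1.85

Compute the Gram sums: Σwᵢ·s·s = 864, Σwᵢ·s = 90, Σwᵢ·1 = 11.
Right-hand side: Σwᵢ·s·g = 816, Σwᵢ·g = 82.
MᵀWM·[a, b]ᵀ = MᵀWg becomes [[864, 90]; [90, 11]]·[a, b]ᵀ = [816, 82]ᵀ.
Eliminating b: 11·(row 1) − 90·(row 2) gives 1404·a = 11·816 − 90·82 = 1596, so a = 133/117.
Then b = (82 − 90·(133/117))/11 = -24/13.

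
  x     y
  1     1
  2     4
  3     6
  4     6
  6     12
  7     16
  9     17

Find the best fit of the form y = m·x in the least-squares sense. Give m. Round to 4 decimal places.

Setting ∂/∂m … = 0 gives: 196·m = 388.
(Σx·x = 196, Σx·y = 388.)
Hence m = 388 / 196 ≈ 1.97959.

m = 1.9796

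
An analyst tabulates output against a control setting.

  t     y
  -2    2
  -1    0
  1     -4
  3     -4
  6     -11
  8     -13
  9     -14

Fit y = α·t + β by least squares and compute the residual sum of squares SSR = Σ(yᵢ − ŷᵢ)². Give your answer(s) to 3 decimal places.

Forming XᵀX = [[196, 24]; [24, 7]] and Xᵀy = [-316, -44]ᵀ gives XᵀX·[α, β]ᵀ = Xᵀy.
Determinant 196·7 − 24² = 796.
α = ((-316)·7 − 24·(-44))/796 = -289/199; β = (196·(-44) − 24·(-316))/796 = -260/199.
Residuals: 80/199, -29/199, -247/199, 331/199, -195/199, -15/199, 75/199; SSR = 1114/199.

SSR = 5.598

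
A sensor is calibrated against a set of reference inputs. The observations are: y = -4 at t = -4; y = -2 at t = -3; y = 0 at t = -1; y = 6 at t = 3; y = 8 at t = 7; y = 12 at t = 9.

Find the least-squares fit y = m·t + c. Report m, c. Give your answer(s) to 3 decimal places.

With design matrix X, XᵀX = [[165, 11]; [11, 6]] and Xᵀy = [204, 20]ᵀ.
Eliminating c: 6·(row 1) − 11·(row 2) gives 869·m = 6·204 − 11·20 = 1004, so m = 1004/869.
Then c = (20 − 11·(1004/869))/6 = 96/79.

m = 1.155, c = 1.215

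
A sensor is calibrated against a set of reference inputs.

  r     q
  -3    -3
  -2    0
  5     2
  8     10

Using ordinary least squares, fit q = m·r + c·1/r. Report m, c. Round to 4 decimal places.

m = 1.1566, c = -4.7421

From the data, Σr·r = 102, Σr·1/r = 4, Σ1/r·1/r = 6001/14400.
For Xᵀq: Σr·q = 99, Σ1/r·q = 53/20.
XᵀX·[m, c]ᵀ = Xᵀq becomes [[102, 4]; [4, 6001/14400]]·[m, c]ᵀ = [99, 53/20]ᵀ.
det = 102·(6001/14400) − 4² = 63617/2400.
m = (99·(6001/14400) − 4·(53/20))/(63617/2400) = 147153/127234; c = (102·(53/20) − 4·99)/(63617/2400) = -301680/63617.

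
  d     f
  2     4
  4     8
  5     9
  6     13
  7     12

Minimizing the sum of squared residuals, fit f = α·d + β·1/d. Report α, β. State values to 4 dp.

α = 1.8666, β = 0.8684

Setting ∂/∂α … = 0 gives: 130·α + 5·β = 247;  5·α + (70681/176400)·β = 2033/210.
det = 130·(70681/176400) − 5² = 477853/17640.
α = (247·(70681/176400) − 5·(2033/210))/(477853/17640) = 8919607/4778530; β = (130·(2033/210) − 5·247)/(477853/17640) = 414960/477853.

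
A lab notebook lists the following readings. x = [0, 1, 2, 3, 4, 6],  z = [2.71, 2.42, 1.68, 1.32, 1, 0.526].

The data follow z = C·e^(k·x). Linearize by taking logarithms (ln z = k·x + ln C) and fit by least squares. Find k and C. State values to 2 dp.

With ln zᵢ as the transformed response and xᵢ as the regressor:
XᵀX = [[66.0000, 16.0000]; [16.0000, 6]], rhs = [-1.1005, 2.0347]ᵀ  (here Σx = 16.0000, Σ(x)² = 66.0000, Σln z = 2.0347, Σx·ln z = -1.1005).
Solving (det = 140.0000): k = -0.27970, ln C = 1.08498, so C = exp(1.08498) = 2.95938.

k = -0.28, C = 2.96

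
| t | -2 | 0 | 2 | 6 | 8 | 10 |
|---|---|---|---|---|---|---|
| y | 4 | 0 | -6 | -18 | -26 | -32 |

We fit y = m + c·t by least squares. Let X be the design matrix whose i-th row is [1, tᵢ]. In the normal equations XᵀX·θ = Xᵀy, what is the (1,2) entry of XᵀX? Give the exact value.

24

Row 1 ↔ basis 1, column 2 ↔ basis t, so (XᵀX)_{1,2} = Σᵢ t = (1)·(-2) + (1)·(0) + (1)·(2) + (1)·(6) + (1)·(8) + (1)·(10) = 24.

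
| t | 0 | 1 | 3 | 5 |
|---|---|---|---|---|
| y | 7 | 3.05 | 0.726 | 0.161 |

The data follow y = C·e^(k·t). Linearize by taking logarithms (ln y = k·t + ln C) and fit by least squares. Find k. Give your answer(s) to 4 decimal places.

Let Y = ln y. Fitting Y = k·t + ln C by least squares:
Σt = 9.0000, Σ(t)² = 35.0000, Σln y = 0.9145, Σt·ln y = -8.9772.
Normal system: [[35.0000, 9.0000]; [9.0000, 4]]·[k, ln C]ᵀ = [-8.9772, 0.9145]ᵀ.
Solving (det = 59.0000): k = -0.74813, ln C = 1.91191.

k = -0.7481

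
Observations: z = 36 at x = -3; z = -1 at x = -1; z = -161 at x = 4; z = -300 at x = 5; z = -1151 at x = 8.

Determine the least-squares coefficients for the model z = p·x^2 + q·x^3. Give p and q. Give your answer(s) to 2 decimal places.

p = -2.04, q = -1.99

Normal-equation sums: Σx^2·x^2 = 5059, Σx^2·x^3 = 36673, Σx^3·x^3 = 282595.
And Σx^2·z = -83417, Σx^3·z = -638087.
AᵀA·[p, q]ᵀ = Aᵀz becomes [[5059, 36673]; [36673, 282595]]·[p, q]ᵀ = [-83417, -638087]ᵀ.
Determinant 5059·282595 − 36673² = 84739176.
p = ((-83417)·282595 − 36673·(-638087))/84739176 = -625589/307026; q = (5059·(-638087) − 36673·(-83417))/84739176 = -612067/307026.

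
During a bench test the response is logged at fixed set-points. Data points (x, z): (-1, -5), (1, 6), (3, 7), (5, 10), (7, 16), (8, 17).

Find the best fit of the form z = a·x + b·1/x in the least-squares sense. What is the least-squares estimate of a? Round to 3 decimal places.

Compute the Gram sums: Σx·x = 149, Σx·1/x = 6, Σ1/x·1/x = 1543249/705600.
Right-hand side: Σx·z = 330, Σ1/x·z = 3317/168.
Normal equations: [[149, 6]; [6, 1543249/705600]]·[a, b]ᵀ = [330, 3317/168]ᵀ.
det = 149·(1543249/705600) − 6² = 204542501/705600.
a = (330·(1543249/705600) − 6·(3317/168))/(204542501/705600) = 425683770/204542501; b = (149·(3317/168) − 6·330)/(204542501/705600) = 678690600/204542501.

a = 2.081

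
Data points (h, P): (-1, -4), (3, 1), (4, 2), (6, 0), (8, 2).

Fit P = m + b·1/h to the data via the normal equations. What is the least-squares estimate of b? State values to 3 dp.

The normal equations are: 5·m + (-1/8)·b = 1;  (-1/8)·m + (701/576)·b = 61/12.
Eliminating b: (701/576)·(row 1) − (-1/8)·(row 2) gives (437/72)·m = (701/576)·1 − (-1/8)·(61/12) = 1067/576, so m = 1067/3496.
Then b = ((61/12) − (-1/8)·(1067/3496))/(701/576) = 1839/437.

b = 4.208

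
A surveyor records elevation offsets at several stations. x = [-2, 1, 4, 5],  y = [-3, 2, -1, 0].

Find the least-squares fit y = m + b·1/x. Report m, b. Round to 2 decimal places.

m = -1.29, b = 3.31

From the data, Σ1 = 4, Σ1/x = 19/20, Σ1/x·1/x = 541/400.
For Mᵀy: Σy = -2, Σ1/x·y = 13/4.
Determinant 4·(541/400) − (19/20)² = 1803/400.
m = ((-2)·(541/400) − (19/20)·(13/4))/(1803/400) = -2317/1803; b = (4·(13/4) − (19/20)·(-2))/(1803/400) = 5960/1803.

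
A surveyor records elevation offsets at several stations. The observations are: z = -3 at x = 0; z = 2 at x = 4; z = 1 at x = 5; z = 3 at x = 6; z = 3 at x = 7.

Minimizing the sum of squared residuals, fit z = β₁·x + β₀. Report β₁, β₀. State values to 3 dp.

Entries of AᵀA: Σx·x = 126, Σx = 22, Σ1 = 5.
Moment sums: Σx·z = 52, Σz = 6.
AᵀA·[β₁, β₀]ᵀ = Aᵀz becomes [[126, 22]; [22, 5]]·[β₁, β₀]ᵀ = [52, 6]ᵀ.
det = 126·5 − 22² = 146.
β₁ = (52·5 − 22·6)/146 = 64/73; β₀ = (126·6 − 22·52)/146 = -194/73.

β₁ = 0.877, β₀ = -2.658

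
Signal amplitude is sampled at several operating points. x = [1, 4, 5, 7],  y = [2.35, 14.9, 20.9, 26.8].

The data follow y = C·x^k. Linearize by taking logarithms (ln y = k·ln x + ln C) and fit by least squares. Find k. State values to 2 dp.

k = 1.29

With ln yᵢ as the transformed response and ln xᵢ as the regressor:
Σln x = 4.9416, Σ(ln x)² = 8.2987, Σln y = 9.8839, Σln x·ln y = 15.0361.
Equations: 8.2987·k + 4.9416·ln C = 15.0361;  4.9416·k + 4·ln C = 9.8839.
Δ = 8.2987·4 − (4.9416)² = 8.7748; k = (15.0361·4 − 4.9416·9.8839)/8.7748 = 1.28795, ln C = (8.2987·9.8839 − 4.9416·15.0361)/8.7748 = 0.87983.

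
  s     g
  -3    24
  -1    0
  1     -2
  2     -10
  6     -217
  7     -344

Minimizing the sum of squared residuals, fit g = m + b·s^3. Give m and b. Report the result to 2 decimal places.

With design matrix X, XᵀX = [[6, 540]; [540, 165100]] and Xᵀg = [-549, -165594]ᵀ.
Δ = 6·165100 − 540² = 699000.
m = ((-549)·165100 − 540·(-165594))/699000 = -20319/11650; b = (6·(-165594) − 540·(-549))/699000 = -29046/29125.

m = -1.74, b = -1.00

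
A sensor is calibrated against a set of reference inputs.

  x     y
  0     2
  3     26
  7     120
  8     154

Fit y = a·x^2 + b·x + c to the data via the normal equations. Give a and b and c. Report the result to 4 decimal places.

With design matrix M, MᵀM = [[6578, 882, 122]; [882, 122, 18]; [122, 18, 4]] and Mᵀy = [15970, 2150, 302]ᵀ.
Inverting the 3×3 Gram matrix, [a, b, c]ᵀ = [3429/1562, 2285/1562, 1532/781]ᵀ.

a = 2.1953, b = 1.4629, c = 1.9616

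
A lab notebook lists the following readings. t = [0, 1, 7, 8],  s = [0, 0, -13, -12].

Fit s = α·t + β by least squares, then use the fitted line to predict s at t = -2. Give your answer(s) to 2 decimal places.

ŝ = 4.19

XᵀX·[α, β]ᵀ = Xᵀs reads: 114·α + 16·β = -187;  16·α + 4·β = -25.
(Σt·t = 114, Σt = 16, Σ1 = 4, Σt·s = -187, Σs = -25.)
Eliminating β: 4·(row 1) − 16·(row 2) gives 200·α = 4·(-187) − 16·(-25) = -348, so α = -87/50.
Then β = ((-25) − 16·(-87/50))/4 = 71/100.
At t = -2: ŝ = (-87/50)·(-2) + (71/100)·(1) = 419/100.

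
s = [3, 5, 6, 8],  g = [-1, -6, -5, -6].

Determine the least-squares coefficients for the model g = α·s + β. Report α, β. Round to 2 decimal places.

Compute the Gram sums: Σs·s = 134, Σs = 22, Σ1 = 4.
Right-hand side: Σs·g = -111, Σg = -18.
Normal equations: [[134, 22]; [22, 4]]·[α, β]ᵀ = [-111, -18]ᵀ.
Determinant 134·4 − 22² = 52.
α = ((-111)·4 − 22·(-18))/52 = -12/13; β = (134·(-18) − 22·(-111))/52 = 15/26.

α = -0.92, β = 0.58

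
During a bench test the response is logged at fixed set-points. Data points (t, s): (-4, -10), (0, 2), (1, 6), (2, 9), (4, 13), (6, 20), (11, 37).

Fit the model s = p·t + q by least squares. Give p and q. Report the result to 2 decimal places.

p = 3.09, q = 2.17

Entries of XᵀX: Σt·t = 194, Σt = 20, Σ1 = 7.
For Xᵀs: Σt·s = 643, Σs = 77.
XᵀX·[p, q]ᵀ = Xᵀs becomes [[194, 20]; [20, 7]]·[p, q]ᵀ = [643, 77]ᵀ.
det = 194·7 − 20² = 958.
p = (643·7 − 20·77)/958 = 2961/958; q = (194·77 − 20·643)/958 = 1039/479.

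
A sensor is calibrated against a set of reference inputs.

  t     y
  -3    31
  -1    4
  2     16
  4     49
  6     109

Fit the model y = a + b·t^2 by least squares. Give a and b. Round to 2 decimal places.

a = 2.88, b = 2.95

Sums needed: Σ1 = 5, Σt^2 = 66, Σt^2·t^2 = 1650.
Right-hand side: Σy = 209, Σt^2·y = 5055.
Determinant 5·1650 − 66² = 3894.
a = (209·1650 − 66·5055)/3894 = 170/59; b = (5·5055 − 66·209)/3894 = 3827/1298.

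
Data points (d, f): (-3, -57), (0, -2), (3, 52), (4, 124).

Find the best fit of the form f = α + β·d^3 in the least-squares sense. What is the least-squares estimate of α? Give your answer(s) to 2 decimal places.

Entries of MᵀM: Σ1 = 4, Σd^3 = 64, Σd^3·d^3 = 5554.
For Mᵀf: Σf = 117, Σd^3·f = 10879.
MᵀM·[α, β]ᵀ = Mᵀf becomes [[4, 64]; [64, 5554]]·[α, β]ᵀ = [117, 10879]ᵀ.
Eliminating β: 5554·(row 1) − 64·(row 2) gives 18120·α = 5554·117 − 64·10879 = -46438, so α = -23219/9060.
Then β = (10879 − 64·(-23219/9060))/5554 = 9007/4530.

α = -2.56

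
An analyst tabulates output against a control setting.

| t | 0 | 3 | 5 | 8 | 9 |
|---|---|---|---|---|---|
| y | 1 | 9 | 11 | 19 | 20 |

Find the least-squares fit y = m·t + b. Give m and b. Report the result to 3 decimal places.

m = 2.111, b = 1.444

From the data, Σt·t = 179, Σt = 25, Σ1 = 5.
For Xᵀy: Σt·y = 414, Σy = 60.
Normal equations: [[179, 25]; [25, 5]]·[m, b]ᵀ = [414, 60]ᵀ.
Eliminating b: 5·(row 1) − 25·(row 2) gives 270·m = 5·414 − 25·60 = 570, so m = 19/9.
Then b = (60 − 25·(19/9))/5 = 13/9.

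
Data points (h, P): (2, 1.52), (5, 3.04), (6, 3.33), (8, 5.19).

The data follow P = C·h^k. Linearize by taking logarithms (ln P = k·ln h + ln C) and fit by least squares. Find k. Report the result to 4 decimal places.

k = 0.8350

Taking logs, ln P = k·ln h + ln C, so regress ln P on ln h.
Σln h = 6.1738, Σ(ln h)² = 10.6052, Σln P = 4.3803, Σln h·ln P = 7.6594.
Normal system: [[10.6052, 6.1738]; [6.1738, 4]]·[k, ln C]ᵀ = [7.6594, 4.3803]ᵀ.
Slope k = (n·Σln h·ln P − Σln h·Σln P)/(n·Σ(ln h)² − (Σln h)²) = (4·7.6594 − 6.1738·4.3803)/4.3053 = 0.83498; ln C = (Σln P − k·Σln h)/n = -0.19368.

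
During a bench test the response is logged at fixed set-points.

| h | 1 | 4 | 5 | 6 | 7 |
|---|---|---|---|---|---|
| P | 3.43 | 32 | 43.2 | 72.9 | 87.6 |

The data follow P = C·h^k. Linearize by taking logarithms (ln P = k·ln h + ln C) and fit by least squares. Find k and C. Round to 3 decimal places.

Linearized form: ln P = k·ln h + ln C. From the 5 transformed points,
Σln h = 6.7334, Σ(ln h)² = 11.5091, Σln P = 17.2260, Σln h·ln P = 27.2541.
Equations: 11.5091·k + 6.7334·ln C = 27.2541;  6.7334·k + 5·ln C = 17.2260.
Slope k = (n·Σln h·ln P − Σln h·Σln P)/(n·Σ(ln h)² − (Σln h)²) = (5·27.2541 − 6.7334·17.2260)/12.2067 = 1.66145; ln C = (Σln P − k·Σln h)/n = 1.20777, so C = exp(1.20777) = 3.34600.

k = 1.661, C = 3.346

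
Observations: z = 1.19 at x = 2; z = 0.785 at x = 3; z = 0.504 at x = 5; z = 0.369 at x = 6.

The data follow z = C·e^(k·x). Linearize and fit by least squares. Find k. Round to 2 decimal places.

k = -0.28

Taking logs, ln z = k·x + ln C, so regress ln z on x.
Σx = 16.0000, Σ(x)² = 74.0000, Σln z = -1.7503, Σx·ln z = -9.7860.
Equations: 74.0000·k + 16.0000·ln C = -9.7860;  16.0000·k + 4·ln C = -1.7503.
Solving (det = 40.0000): k = -0.27849, ln C = 0.67641.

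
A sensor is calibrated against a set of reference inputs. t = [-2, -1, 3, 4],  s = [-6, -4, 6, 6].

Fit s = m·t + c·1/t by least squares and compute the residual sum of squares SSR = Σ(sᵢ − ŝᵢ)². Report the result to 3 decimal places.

Setting ∂/∂m … = 0 gives: 30·m + 4·c = 58;  4·m + (205/144)·c = 21/2.
(Σt·t = 30, Σt·1/t = 4, Σ1/t·1/t = 205/144, Σt·s = 58, Σ1/t·s = 21/2.)
Eliminating c: (205/144)·(row 1) − 4·(row 2) gives (641/24)·m = (205/144)·58 − 4·(21/2) = 2921/72, so m = 2921/1923.
Then c = ((21/2) − 4·(2921/1923))/(205/144) = 1992/641.
Residuals: -2708/1923, 1205/1923, 261/641, -1640/1923; SSR = 6286/1923.

SSR = 3.269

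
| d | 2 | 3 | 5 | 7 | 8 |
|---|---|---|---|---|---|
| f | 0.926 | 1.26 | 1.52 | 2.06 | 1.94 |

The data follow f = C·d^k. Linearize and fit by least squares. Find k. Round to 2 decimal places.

k = 0.55

Linearized form: ln f = k·ln d + ln C. From the 5 transformed points,
Σln d = 7.4265, Σ(ln d)² = 12.3883, Σln f = 1.9583, Σln d·ln f = 3.6588.
Equations: 12.3883·k + 7.4265·ln C = 3.6588;  7.4265·k + 5·ln C = 1.9583.
Δ = 12.3883·5 − (7.4265)² = 6.7880; k = (3.6588·5 − 7.4265·1.9583)/6.7880 = 0.55252, ln C = (12.3883·1.9583 − 7.4265·3.6588)/6.7880 = -0.42900.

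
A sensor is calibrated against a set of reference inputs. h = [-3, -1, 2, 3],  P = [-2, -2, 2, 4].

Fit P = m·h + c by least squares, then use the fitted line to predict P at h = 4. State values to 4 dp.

P̂ = 4.3736

Forming MᵀM = [[23, 1]; [1, 4]] and MᵀP = [24, 2]ᵀ gives MᵀM·[m, c]ᵀ = MᵀP.
Eliminating c: 4·(row 1) − 1·(row 2) gives 91·m = 4·24 − 1·2 = 94, so m = 94/91.
Then c = (2 − 1·(94/91))/4 = 22/91.
At h = 4: P̂ = (94/91)·(4) + (22/91)·(1) = 398/91.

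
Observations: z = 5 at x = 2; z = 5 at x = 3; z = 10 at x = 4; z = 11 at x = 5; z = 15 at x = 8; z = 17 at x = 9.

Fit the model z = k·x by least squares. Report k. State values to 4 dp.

k = 1.9749

Setting ∂/∂k … = 0 gives: 199·k = 393.
k = 393/199 = 1.97487.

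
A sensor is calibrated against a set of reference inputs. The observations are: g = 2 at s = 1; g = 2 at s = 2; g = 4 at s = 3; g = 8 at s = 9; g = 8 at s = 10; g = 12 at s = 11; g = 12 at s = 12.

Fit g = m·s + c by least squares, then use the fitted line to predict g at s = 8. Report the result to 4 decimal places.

ĝ = 7.8777

Compute the Gram sums: Σs·s = 460, Σs = 48, Σ1 = 7.
Moment sums: Σs·g = 446, Σg = 48.
MᵀM·[m, c]ᵀ = Mᵀg becomes [[460, 48]; [48, 7]]·[m, c]ᵀ = [446, 48]ᵀ.
Eliminating c: 7·(row 1) − 48·(row 2) gives 916·m = 7·446 − 48·48 = 818, so m = 409/458.
Then c = (48 − 48·(409/458))/7 = 168/229.
At s = 8: ĝ = (409/458)·(8) + (168/229)·(1) = 1804/229.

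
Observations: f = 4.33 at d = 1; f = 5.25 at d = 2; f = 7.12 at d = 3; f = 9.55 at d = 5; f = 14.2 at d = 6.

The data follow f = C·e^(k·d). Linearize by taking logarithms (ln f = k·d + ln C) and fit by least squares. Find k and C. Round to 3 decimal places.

k = 0.226, C = 3.426

Let Y = ln f. Fitting Y = k·d + ln C by least squares:
XᵀX = [[75.0000, 17.0000]; [17.0000, 5]], rhs = [37.8729, 9.9965]ᵀ  (here Σd = 17.0000, Σ(d)² = 75.0000, Σln f = 9.9965, Σd·ln f = 37.8729).
Δ = 75.0000·5 − (17.0000)² = 86.0000; k = (37.8729·5 − 17.0000·9.9965)/86.0000 = 0.22586, ln C = (75.0000·9.9965 − 17.0000·37.8729)/86.0000 = 1.23136, so C = exp(1.23136) = 3.42589.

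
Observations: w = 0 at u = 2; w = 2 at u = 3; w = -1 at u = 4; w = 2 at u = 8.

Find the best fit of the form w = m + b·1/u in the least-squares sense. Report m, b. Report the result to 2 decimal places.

XᵀX·[m, b]ᵀ = Xᵀw reads: 4·m + (29/24)·b = 3;  (29/24)·m + (253/576)·b = 2/3.
(Σ1 = 4, Σ1/u = 29/24, Σ1/u·1/u = 253/576, Σw = 3, Σ1/u·w = 2/3.)
Δ = 4·(253/576) − (29/24)² = 19/64.
m = (3·(253/576) − (29/24)·(2/3))/(19/64) = 295/171; b = (4·(2/3) − (29/24)·3)/(19/64) = -184/57.

m = 1.73, b = -3.23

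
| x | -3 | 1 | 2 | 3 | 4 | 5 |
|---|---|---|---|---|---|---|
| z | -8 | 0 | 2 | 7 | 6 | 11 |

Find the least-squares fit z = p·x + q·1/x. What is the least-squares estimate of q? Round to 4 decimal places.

q = -2.2722

The normal system MᵀM·[p, q]ᵀ = Mᵀz is [[64, 6]; [6, 5669/3600]]·[p, q]ᵀ = [128, 97/10]ᵀ.
Eliminating q: (5669/3600)·(row 1) − 6·(row 2) gives (14576/225)·p = (5669/3600)·128 − 6·(97/10) = 32257/225, so p = 32257/14576.
Then q = ((97/10) − 6·(32257/14576))/(5669/3600) = -2070/911.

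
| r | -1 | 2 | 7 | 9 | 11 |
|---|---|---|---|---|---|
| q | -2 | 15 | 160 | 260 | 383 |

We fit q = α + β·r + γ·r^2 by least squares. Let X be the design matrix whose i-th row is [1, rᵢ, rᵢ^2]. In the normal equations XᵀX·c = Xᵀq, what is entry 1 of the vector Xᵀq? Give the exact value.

816

Entry 1 ↔ basis 1, so (Xᵀq)_{1} = Σᵢ qᵢ = (1)·(-2) + (1)·(15) + (1)·(160) + (1)·(260) + (1)·(383) = 816.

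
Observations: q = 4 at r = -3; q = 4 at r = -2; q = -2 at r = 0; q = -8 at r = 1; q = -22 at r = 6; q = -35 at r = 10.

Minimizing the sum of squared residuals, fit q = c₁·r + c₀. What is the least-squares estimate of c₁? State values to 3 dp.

From the data, Σr·r = 150, Σr = 12, Σ1 = 6.
Right-hand side: Σr·q = -510, Σq = -59.
So XᵀX·[c₁, c₀]ᵀ = Xᵀq: [[150, 12]; [12, 6]]·[c₁, c₀]ᵀ = [-510, -59]ᵀ.
Eliminating c₀: 6·(row 1) − 12·(row 2) gives 756·c₁ = 6·(-510) − 12·(-59) = -2352, so c₁ = -28/9.
Then c₀ = ((-59) − 12·(-28/9))/6 = -65/18.

c₁ = -3.111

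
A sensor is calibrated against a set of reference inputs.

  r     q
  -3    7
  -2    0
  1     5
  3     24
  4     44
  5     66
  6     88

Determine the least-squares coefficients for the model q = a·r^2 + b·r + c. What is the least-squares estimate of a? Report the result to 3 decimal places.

a = 1.965

With design matrix M, MᵀM = [[2356, 398, 100]; [398, 100, 14]; [100, 14, 7]] and Mᵀq = [5806, 1090, 234]ᵀ.
Row-reducing yields a = 10537/5361, b = 52009/16083, c = -17972/16083.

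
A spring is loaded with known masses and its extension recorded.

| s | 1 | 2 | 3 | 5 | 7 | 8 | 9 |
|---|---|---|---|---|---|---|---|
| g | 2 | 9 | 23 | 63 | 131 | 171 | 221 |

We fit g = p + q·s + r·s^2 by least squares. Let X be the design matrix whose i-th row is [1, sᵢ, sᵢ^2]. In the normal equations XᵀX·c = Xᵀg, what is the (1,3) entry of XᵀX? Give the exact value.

233

Row 1 ↔ basis 1, column 3 ↔ basis s^2, so (XᵀX)_{1,3} = Σᵢ s^2 = (1)·(1) + (1)·(4) + (1)·(9) + (1)·(25) + (1)·(49) + (1)·(64) + (1)·(81) = 233.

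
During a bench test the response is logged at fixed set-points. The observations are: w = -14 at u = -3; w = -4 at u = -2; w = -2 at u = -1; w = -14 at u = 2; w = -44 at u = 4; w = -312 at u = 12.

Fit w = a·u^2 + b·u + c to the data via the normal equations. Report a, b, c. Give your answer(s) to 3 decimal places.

Sums needed: Σu^2·u^2 = 21106, Σu^2·u = 1764, Σu^2 = 178, Σu·u = 178, Σu = 12, Σ1 = 6.
For Mᵀw: Σu^2·w = -45832, Σu·w = -3896, Σw = -390.
So MᵀM·[a, b, c]ᵀ = Mᵀw: [[21106, 1764, 178]; [1764, 178, 12]; [178, 12, 6]]·[a, b, c]ᵀ = [-45832, -3896, -390]ᵀ.
Row-reducing yields a = -60615/30998, b = -36506/15499, c = -70601/30998.

a = -1.955, b = -2.355, c = -2.278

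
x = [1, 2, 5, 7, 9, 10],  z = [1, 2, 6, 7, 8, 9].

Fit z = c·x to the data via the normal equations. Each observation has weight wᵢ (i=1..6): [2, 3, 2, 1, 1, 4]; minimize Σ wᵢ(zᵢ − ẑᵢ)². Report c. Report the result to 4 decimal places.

Normal-equation sums: Σwᵢ·x·x = 594.
Moment sums: Σwᵢ·x·z = 555.
AᵀWA·[c]ᵀ = AᵀWz becomes [[594]]·[c]ᵀ = [555]ᵀ.
Hence c = 555 / 594 ≈ 0.934343.

c = 0.9343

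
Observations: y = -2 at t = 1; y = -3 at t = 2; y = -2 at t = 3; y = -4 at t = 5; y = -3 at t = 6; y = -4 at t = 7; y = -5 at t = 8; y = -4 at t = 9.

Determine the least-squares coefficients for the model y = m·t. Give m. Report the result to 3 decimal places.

m = -0.580

From the data, Σt·t = 269.
Right-hand side: Σt·y = -156.
m = (-156)/269 = -0.579926.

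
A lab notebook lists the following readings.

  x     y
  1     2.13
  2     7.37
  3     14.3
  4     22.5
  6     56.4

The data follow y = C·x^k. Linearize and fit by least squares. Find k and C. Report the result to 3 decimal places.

k = 1.790, C = 2.081

Taking logs, ln y = k·ln x + ln C, so regress ln y on ln x.
AᵀA = [[6.8196, 4.9698]; [4.9698, 5]], rhs = [15.8486, 12.5598]ᵀ  (here Σln x = 4.9698, Σ(ln x)² = 6.8196, Σln y = 12.5598, Σln x·ln y = 15.8486).
Δ = 6.8196·5 − (4.9698)² = 9.3990; k = (15.8486·5 − 4.9698·12.5598)/9.3990 = 1.78987, ln C = (6.8196·12.5598 − 4.9698·15.8486)/9.3990 = 0.73290, so C = exp(0.73290) = 2.08110.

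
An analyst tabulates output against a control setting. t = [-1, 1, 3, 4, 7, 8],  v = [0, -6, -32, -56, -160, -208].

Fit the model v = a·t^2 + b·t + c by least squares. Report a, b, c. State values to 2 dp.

a = -2.98, b = -2.10, c = 0.35

Sums needed: Σt^2·t^2 = 6836, Σt^2·t = 946, Σt^2 = 140, Σt·t = 140, Σt = 22, Σ1 = 6.
Right-hand side: Σt^2·v = -22342, Σt·v = -3110, Σv = -462.
So XᵀX·[a, b, c]ᵀ = Xᵀv: [[6836, 946, 140]; [946, 140, 22]; [140, 22, 6]]·[a, b, c]ᵀ = [-22342, -3110, -462]ᵀ.
Inverting the 3×3 Gram matrix, [a, b, c]ᵀ = [-18339/6145, -12921/6145, 2122/6145]ᵀ.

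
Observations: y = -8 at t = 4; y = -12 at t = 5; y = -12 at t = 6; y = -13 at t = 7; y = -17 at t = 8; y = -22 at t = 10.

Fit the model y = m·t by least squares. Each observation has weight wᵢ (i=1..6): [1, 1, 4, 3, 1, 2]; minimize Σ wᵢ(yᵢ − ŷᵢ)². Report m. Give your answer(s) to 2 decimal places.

The normal equations are: 596·m = -1229.
(Σwᵢ·t·t = 596, Σwᵢ·t·y = -1229.)
m = (-1229)/596 = -2.06208.

m = -2.06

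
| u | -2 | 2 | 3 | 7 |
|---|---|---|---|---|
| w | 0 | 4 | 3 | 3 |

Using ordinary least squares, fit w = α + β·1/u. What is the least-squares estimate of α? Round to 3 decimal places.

α = 2.036

Sums needed: Σ1 = 4, Σ1/u = 10/21, Σ1/u·1/u = 557/882.
Moment sums: Σw = 10, Σ1/u·w = 24/7.
Normal equations: [[4, 10/21]; [10/21, 557/882]]·[α, β]ᵀ = [10, 24/7]ᵀ.
det = 4·(557/882) − (10/21)² = 338/147.
α = (10·(557/882) − (10/21)·(24/7))/(338/147) = 2065/1014; β = (4·(24/7) − (10/21)·10)/(338/147) = 658/169.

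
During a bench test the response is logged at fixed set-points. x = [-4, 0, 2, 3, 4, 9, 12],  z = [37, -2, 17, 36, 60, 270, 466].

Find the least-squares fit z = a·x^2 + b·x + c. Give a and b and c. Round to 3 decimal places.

a = 3.002, b = 2.898, c = -0.259

Entries of AᵀA: Σx^2·x^2 = 27906, Σx^2·x = 2492, Σx^2 = 270, Σx·x = 270, Σx = 26, Σ1 = 7.
For Aᵀz: Σx^2·z = 90918, Σx·z = 8256, Σz = 884.
So AᵀA·[a, b, c]ᵀ = Aᵀz: [[27906, 2492, 270]; [2492, 270, 26]; [270, 26, 7]]·[a, b, c]ᵀ = [90918, 8256, 884]ᵀ.
Inverting the 3×3 Gram matrix, [a, b, c]ᵀ = [4286609/1428029, 4137744/1428029, -369734/1428029]ᵀ.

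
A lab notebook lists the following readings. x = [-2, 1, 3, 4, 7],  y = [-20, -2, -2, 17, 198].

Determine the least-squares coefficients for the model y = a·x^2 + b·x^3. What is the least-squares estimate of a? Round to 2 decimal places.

a = -3.07

The normal system MᵀM·[a, b]ᵀ = Mᵀy is [[2755, 18043]; [18043, 122539]]·[a, b]ᵀ = [9874, 69106]ᵀ.
Determinant 2755·122539 − 18043² = 12045096.
a = (9874·122539 − 18043·69106)/12045096 = -1538728/501879; b = (2755·69106 − 18043·9874)/12045096 = 509602/501879.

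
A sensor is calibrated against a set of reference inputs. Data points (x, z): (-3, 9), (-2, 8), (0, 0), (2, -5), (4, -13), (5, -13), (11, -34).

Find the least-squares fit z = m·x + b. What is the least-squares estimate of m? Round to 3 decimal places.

m = -3.104

With design matrix A, AᵀA = [[179, 17]; [17, 7]] and Aᵀz = [-544, -48]ᵀ.
Eliminating b: 7·(row 1) − 17·(row 2) gives 964·m = 7·(-544) − 17·(-48) = -2992, so m = -748/241.
Then b = ((-48) − 17·(-748/241))/7 = 164/241.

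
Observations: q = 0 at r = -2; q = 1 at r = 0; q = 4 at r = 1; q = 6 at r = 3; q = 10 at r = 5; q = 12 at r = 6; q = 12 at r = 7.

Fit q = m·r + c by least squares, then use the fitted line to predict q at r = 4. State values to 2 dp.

q̂ = 8.13

Setting ∂/∂m … = 0 gives: 124·m + 20·c = 228;  20·m + 7·c = 45.
Δ = 124·7 − 20² = 468.
m = (228·7 − 20·45)/468 = 58/39; c = (124·45 − 20·228)/468 = 85/39.
At r = 4: q̂ = (58/39)·(4) + (85/39)·(1) = 317/39.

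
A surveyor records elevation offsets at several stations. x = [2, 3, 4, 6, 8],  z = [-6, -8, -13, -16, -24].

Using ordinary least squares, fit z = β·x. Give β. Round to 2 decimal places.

β = -2.91

The normal system AᵀA·[β]ᵀ = Aᵀz is [[129]]·[β]ᵀ = [-376]ᵀ.
Hence β = -376 / 129 ≈ -2.91473.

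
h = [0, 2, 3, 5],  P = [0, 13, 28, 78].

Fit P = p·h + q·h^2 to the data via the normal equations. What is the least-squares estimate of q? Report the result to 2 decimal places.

q = 3.08

Sums needed: Σh·h = 38, Σh·h^2 = 160, Σh^2·h^2 = 722.
Moment sums: Σh·P = 500, Σh^2·P = 2254.
det = 38·722 − 160² = 1836.
p = (500·722 − 160·2254)/1836 = 10/51; q = (38·2254 − 160·500)/1836 = 157/51.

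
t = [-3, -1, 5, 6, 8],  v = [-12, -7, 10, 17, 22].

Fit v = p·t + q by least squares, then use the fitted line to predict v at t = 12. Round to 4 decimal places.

Entries of MᵀM: Σt·t = 135, Σt = 15, Σ1 = 5.
Moment sums: Σt·v = 371, Σv = 30.
Δ = 135·5 − 15² = 450.
p = (371·5 − 15·30)/450 = 281/90; q = (135·30 − 15·371)/450 = -101/30.
At t = 12: v̂ = (281/90)·(12) + (-101/30)·(1) = 341/10.

v̂ = 34.1000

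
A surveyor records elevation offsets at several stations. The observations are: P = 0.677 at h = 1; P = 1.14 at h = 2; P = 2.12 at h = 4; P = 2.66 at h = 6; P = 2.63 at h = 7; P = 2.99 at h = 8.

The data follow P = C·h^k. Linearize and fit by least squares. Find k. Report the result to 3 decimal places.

With ln Pᵢ as the transformed response and ln hᵢ as the regressor:
Σln h = 7.8966, Σ(ln h)² = 13.7233, Σln P = 3.5329, Σln h·ln P = 7.0447.
Normal system: [[13.7233, 7.8966]; [7.8966, 6]]·[k, ln C]ᵀ = [7.0447, 3.5329]ᵀ.
Δ = 13.7233·6 − (7.8966)² = 19.9843; k = (7.0447·6 − 7.8966·3.5329)/19.9843 = 0.71906, ln C = (13.7233·3.5329 − 7.8966·7.0447)/19.9843 = -0.35752.

k = 0.719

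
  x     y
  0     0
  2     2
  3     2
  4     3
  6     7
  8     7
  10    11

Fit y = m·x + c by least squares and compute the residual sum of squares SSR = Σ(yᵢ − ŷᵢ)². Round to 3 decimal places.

The normal system MᵀM·[m, c]ᵀ = Mᵀy is [[229, 33]; [33, 7]]·[m, c]ᵀ = [230, 32]ᵀ.
Δ = 229·7 − 33² = 514.
m = (230·7 − 33·32)/514 = 277/257; c = (229·32 − 33·230)/514 = -131/257.
Residuals: 131/257, 91/257, -186/257, -206/257, 268/257, -286/257, 188/257; SSR = 1134/257.

SSR = 4.412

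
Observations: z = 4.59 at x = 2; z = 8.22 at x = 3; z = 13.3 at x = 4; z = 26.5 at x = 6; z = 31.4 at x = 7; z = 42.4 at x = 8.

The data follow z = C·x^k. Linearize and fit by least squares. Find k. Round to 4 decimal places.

k = 1.5978

Let Y = ln z. Fitting Y = k·ln x + ln C by least squares:
XᵀX = [[14.9303, 8.9952]; [8.9952, 6]], rhs = [27.3290, 16.6893]ᵀ  (here Σln x = 8.9952, Σ(ln x)² = 14.9303, Σln z = 16.6893, Σln x·ln z = 27.3290).
Solving (det = 8.6686): k = 1.59782, ln C = 0.38611.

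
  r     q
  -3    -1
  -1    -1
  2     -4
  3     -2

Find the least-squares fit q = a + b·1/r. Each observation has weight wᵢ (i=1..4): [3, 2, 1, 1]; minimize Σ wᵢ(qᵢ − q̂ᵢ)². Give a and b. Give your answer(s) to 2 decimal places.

MᵀWM·[a, b]ᵀ = MᵀWq reads: 7·a + (-13/6)·b = -11;  (-13/6)·a + (97/36)·b = 1/3.
(Σwᵢ·1 = 7, Σwᵢ·1/r = -13/6, Σwᵢ·1/r·1/r = 97/36, Σwᵢ·q = -11, Σwᵢ·1/r·q = 1/3.)
Determinant 7·(97/36) − (-13/6)² = 85/6.
a = ((-11)·(97/36) − (-13/6)·(1/3))/(85/6) = -347/170; b = (7·(1/3) − (-13/6)·(-11))/(85/6) = -129/85.

a = -2.04, b = -1.52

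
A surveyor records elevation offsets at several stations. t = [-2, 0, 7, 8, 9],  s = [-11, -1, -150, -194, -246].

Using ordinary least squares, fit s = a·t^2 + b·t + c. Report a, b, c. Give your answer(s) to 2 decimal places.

Normal-equation sums: Σt^2·t^2 = 13074, Σt^2·t = 1576, Σt^2 = 198, Σt·t = 198, Σt = 22, Σ1 = 5.
For Xᵀs: Σt^2·s = -39736, Σt·s = -4794, Σs = -602.
Row-reducing yields a = -121024/41071, b = -27745/41071, c = -30320/41071.

a = -2.95, b = -0.68, c = -0.74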